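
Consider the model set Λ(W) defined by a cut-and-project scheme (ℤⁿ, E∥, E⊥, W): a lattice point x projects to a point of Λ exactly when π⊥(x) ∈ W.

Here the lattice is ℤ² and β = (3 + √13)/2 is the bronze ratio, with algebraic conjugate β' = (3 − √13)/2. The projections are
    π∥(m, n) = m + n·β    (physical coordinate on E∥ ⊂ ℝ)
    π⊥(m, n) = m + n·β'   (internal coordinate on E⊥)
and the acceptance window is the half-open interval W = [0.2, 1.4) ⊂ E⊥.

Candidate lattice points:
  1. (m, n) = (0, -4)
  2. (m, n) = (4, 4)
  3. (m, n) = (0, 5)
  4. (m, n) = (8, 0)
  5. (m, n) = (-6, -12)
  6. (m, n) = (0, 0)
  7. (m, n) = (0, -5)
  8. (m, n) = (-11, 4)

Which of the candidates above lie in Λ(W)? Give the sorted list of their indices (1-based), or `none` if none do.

1

β' = (3−√13)/2 ≈ -0.3028.
candidate 1: (m,n)=(0,-4) → π∥ = 0-4·β ≈ -13.2111, π⊥ = 0-4·β' ≈ 1.2111 ∈ [0.2, 1.4) ⇒ IN Λ
candidate 2: (m,n)=(4,4) → π∥ = 4+4·β ≈ 17.2111, π⊥ = 4+4·β' ≈ 2.7889 ∉ [0.2, 1.4) ⇒ out
candidate 3: (m,n)=(0,5) → π∥ = 0+5·β ≈ 16.5139, π⊥ = 0+5·β' ≈ -1.5139 ∉ [0.2, 1.4) ⇒ out
candidate 4: (m,n)=(8,0) → π∥ = 8+0·β ≈ 8.0000, π⊥ = 8+0·β' ≈ 8.0000 ∉ [0.2, 1.4) ⇒ out
candidate 5: (m,n)=(-6,-12) → π∥ = -6-12·β ≈ -45.6333, π⊥ = -6-12·β' ≈ -2.3667 ∉ [0.2, 1.4) ⇒ out
candidate 6: (m,n)=(0,0) → π∥ = 0+0·β ≈ 0.0000, π⊥ = 0+0·β' ≈ 0.0000 ∉ [0.2, 1.4) ⇒ out
candidate 7: (m,n)=(0,-5) → π∥ = 0-5·β ≈ -16.5139, π⊥ = 0-5·β' ≈ 1.5139 ∉ [0.2, 1.4) ⇒ out
candidate 8: (m,n)=(-11,4) → π∥ = -11+4·β ≈ 2.2111, π⊥ = -11+4·β' ≈ -12.2111 ∉ [0.2, 1.4) ⇒ out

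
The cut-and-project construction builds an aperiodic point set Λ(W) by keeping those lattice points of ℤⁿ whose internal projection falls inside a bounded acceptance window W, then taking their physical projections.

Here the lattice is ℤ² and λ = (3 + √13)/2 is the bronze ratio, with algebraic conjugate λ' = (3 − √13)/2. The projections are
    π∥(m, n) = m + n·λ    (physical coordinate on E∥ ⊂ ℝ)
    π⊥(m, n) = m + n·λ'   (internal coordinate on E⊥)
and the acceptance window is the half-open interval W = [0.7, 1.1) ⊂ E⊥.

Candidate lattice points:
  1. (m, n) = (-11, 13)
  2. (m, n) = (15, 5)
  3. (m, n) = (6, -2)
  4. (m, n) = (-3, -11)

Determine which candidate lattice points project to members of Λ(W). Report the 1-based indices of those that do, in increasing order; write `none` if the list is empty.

none

Numerically λ ≈ 3.302776 and λ' = −1/λ ≈ -0.302776.
#1 (-11,13): internal coord -11 + (13)·λ' = -14.936083; -14.936083 ∉ [0.7, 1.1) → out
#2 (15,5): internal coord 15 + (5)·λ' = +13.486122; +13.486122 ∉ [0.7, 1.1) → out
#3 (6,-2): internal coord 6 + (-2)·λ' = +6.605551; +6.605551 ∉ [0.7, 1.1) → out
#4 (-3,-11): internal coord -3 + (-11)·λ' = +0.330532; +0.330532 ∉ [0.7, 1.1) → out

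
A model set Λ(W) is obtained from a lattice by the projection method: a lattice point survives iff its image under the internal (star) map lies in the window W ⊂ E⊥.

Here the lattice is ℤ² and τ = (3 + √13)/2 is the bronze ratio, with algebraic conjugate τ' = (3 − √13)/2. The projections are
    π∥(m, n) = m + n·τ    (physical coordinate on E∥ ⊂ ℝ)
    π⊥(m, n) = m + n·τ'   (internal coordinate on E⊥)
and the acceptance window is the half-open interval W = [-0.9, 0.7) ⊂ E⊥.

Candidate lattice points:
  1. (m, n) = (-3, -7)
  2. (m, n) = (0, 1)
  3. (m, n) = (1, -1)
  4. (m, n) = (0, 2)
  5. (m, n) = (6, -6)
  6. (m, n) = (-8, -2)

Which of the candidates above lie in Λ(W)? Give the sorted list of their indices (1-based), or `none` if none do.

1, 2, 4

τ' = (3−√13)/2 ≈ -0.3028.
[1] lift (-3,-7): star map gives -0.8806; window check -0.9 ≤ -0.8806 < 0.7 is true → IN Λ
[2] lift (0,1): star map gives -0.3028; window check -0.9 ≤ -0.3028 < 0.7 is true → IN Λ
[3] lift (1,-1): star map gives 1.3028; window check -0.9 ≤ 1.3028 < 0.7 is false → out
[4] lift (0,2): star map gives -0.6056; window check -0.9 ≤ -0.6056 < 0.7 is true → IN Λ
[5] lift (6,-6): star map gives 7.8167; window check -0.9 ≤ 7.8167 < 0.7 is false → out
[6] lift (-8,-2): star map gives -7.3944; window check -0.9 ≤ -7.3944 < 0.7 is false → out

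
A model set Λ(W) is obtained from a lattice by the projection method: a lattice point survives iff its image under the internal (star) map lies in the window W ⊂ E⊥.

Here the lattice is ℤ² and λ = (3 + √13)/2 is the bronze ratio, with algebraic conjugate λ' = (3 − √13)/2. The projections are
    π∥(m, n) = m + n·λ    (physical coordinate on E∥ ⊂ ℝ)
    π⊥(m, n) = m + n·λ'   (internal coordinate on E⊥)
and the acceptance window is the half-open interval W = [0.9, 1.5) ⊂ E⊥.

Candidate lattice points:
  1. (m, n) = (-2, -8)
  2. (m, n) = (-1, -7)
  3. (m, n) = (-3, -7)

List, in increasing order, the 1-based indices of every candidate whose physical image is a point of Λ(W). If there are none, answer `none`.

2

Compute λ' = (3−√13)/2 = -0.3028, so π⊥(m,n) = m -0.3028·n.
#1 (-2,-8): internal coord -2 + (-8)·λ' = +0.4222; +0.4222 ∉ [0.9, 1.5) → out
#2 (-1,-7): internal coord -1 + (-7)·λ' = +1.1194; +1.1194 ∈ [0.9, 1.5) → IN Λ
#3 (-3,-7): internal coord -3 + (-7)·λ' = -0.8806; -0.8806 ∉ [0.9, 1.5) → out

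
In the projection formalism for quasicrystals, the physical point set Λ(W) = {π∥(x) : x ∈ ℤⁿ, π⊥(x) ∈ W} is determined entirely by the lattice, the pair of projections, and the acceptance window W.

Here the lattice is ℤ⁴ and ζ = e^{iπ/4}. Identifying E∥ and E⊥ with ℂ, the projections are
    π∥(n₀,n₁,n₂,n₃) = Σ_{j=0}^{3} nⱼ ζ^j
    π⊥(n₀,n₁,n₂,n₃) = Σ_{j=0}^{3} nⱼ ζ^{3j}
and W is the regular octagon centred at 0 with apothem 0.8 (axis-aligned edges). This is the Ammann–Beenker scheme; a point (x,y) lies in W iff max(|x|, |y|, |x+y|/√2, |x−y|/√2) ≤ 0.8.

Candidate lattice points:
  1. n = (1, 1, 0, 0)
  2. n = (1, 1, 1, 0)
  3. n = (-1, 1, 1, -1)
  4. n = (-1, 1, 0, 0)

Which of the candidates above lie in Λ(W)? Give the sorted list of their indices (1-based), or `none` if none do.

1, 2

Internal map: ζ^{3j} for j=0..3 gives (1,0), (−√2/2,√2/2), (0,−1), (√2/2,√2/2).
#1 (1, 1, 0, 0): internal (0.2929, 0.7071); octagon support 0.7071 vs apothem 0.8 → ∈ W
#2 (1, 1, 1, 0): internal (0.2929, -0.2929); octagon support 0.4142 vs apothem 0.8 → ∈ W
#3 (-1, 1, 1, -1): internal (-2.4142, -1.0000); octagon support 2.4142 vs apothem 0.8 → ∉ W
#4 (-1, 1, 0, 0): internal (-1.7071, 0.7071); octagon support 1.7071 vs apothem 0.8 → ∉ W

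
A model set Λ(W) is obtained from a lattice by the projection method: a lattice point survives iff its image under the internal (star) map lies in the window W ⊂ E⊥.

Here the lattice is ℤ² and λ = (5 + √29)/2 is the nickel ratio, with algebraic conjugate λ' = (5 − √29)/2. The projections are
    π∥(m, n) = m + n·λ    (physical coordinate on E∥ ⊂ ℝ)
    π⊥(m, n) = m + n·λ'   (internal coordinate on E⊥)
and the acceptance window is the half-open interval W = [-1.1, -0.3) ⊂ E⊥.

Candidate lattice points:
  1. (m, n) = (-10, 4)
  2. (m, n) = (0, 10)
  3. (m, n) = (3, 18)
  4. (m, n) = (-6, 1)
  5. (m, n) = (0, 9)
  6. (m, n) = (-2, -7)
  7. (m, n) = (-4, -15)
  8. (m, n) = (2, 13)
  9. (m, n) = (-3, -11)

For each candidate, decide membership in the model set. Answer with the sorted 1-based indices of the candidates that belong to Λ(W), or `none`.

Numerically λ ≈ 5.1926 and λ' = −1/λ ≈ -0.1926.
[1] lift (-10,4): star map gives -10.7703; window check -1.1 ≤ -10.7703 < -0.3 is false → out
[2] lift (0,10): star map gives -1.9258; window check -1.1 ≤ -1.9258 < -0.3 is false → out
[3] lift (3,18): star map gives -0.4665; window check -1.1 ≤ -0.4665 < -0.3 is true → IN Λ
[4] lift (-6,1): star map gives -6.1926; window check -1.1 ≤ -6.1926 < -0.3 is false → out
[5] lift (0,9): star map gives -1.7332; window check -1.1 ≤ -1.7332 < -0.3 is false → out
[6] lift (-2,-7): star map gives -0.6519; window check -1.1 ≤ -0.6519 < -0.3 is true → IN Λ
[7] lift (-4,-15): star map gives -1.1113; window check -1.1 ≤ -1.1113 < -0.3 is false → out
[8] lift (2,13): star map gives -0.5036; window check -1.1 ≤ -0.5036 < -0.3 is true → IN Λ
[9] lift (-3,-11): star map gives -0.8816; window check -1.1 ≤ -0.8816 < -0.3 is true → IN Λ

3, 6, 8, 9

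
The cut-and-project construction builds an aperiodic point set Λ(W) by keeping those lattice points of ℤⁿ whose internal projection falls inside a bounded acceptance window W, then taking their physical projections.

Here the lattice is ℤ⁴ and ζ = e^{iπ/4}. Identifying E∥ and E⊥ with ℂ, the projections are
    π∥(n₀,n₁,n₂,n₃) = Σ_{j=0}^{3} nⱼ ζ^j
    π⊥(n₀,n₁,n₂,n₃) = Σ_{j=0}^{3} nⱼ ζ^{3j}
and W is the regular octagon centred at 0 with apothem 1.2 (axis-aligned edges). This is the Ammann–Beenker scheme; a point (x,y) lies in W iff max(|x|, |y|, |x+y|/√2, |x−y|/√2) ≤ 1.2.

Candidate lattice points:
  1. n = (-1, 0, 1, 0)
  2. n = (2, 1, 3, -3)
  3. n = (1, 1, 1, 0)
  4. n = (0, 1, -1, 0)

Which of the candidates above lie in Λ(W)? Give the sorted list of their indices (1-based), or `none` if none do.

3

Internal map: ζ^{3j} for j=0..3 gives (1,0), (−√2/2,√2/2), (0,−1), (√2/2,√2/2).
candidate 1: n = (-1, 0, 1, 0) → π⊥ ≈ (-1.00000, -1.00000); max(|x|,|y|,|x±y|/√2) = 1.41421 > 1.2 ⇒ ∉ W
candidate 2: n = (2, 1, 3, -3) → π⊥ ≈ (-0.82843, -4.41421); max(|x|,|y|,|x±y|/√2) = 4.41421 > 1.2 ⇒ ∉ W
candidate 3: n = (1, 1, 1, 0) → π⊥ ≈ (+0.29289, -0.29289); max(|x|,|y|,|x±y|/√2) = 0.41421 ≤ 1.2 ⇒ ∈ W
candidate 4: n = (0, 1, -1, 0) → π⊥ ≈ (-0.70711, +1.70711); max(|x|,|y|,|x±y|/√2) = 1.70711 > 1.2 ⇒ ∉ W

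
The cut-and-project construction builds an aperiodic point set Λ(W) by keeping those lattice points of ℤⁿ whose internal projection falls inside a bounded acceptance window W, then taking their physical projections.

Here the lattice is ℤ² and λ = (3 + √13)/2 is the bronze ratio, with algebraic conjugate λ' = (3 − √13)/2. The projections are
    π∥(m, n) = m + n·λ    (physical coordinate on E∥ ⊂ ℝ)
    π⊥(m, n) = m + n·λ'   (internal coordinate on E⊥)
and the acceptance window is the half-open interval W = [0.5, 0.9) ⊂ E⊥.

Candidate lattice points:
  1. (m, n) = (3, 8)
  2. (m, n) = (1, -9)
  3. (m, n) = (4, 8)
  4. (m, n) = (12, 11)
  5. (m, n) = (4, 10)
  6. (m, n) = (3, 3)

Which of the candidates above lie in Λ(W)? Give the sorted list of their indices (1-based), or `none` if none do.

λ' = (3−√13)/2 ≈ -0.302776.
[1] lift (3,8): star map gives 0.577795; window check 0.5 ≤ 0.577795 < 0.9 is true → IN Λ
[2] lift (1,-9): star map gives 3.724981; window check 0.5 ≤ 3.724981 < 0.9 is false → out
[3] lift (4,8): star map gives 1.577795; window check 0.5 ≤ 1.577795 < 0.9 is false → out
[4] lift (12,11): star map gives 8.669468; window check 0.5 ≤ 8.669468 < 0.9 is false → out
[5] lift (4,10): star map gives 0.972244; window check 0.5 ≤ 0.972244 < 0.9 is false → out
[6] lift (3,3): star map gives 2.091673; window check 0.5 ≤ 2.091673 < 0.9 is false → out

1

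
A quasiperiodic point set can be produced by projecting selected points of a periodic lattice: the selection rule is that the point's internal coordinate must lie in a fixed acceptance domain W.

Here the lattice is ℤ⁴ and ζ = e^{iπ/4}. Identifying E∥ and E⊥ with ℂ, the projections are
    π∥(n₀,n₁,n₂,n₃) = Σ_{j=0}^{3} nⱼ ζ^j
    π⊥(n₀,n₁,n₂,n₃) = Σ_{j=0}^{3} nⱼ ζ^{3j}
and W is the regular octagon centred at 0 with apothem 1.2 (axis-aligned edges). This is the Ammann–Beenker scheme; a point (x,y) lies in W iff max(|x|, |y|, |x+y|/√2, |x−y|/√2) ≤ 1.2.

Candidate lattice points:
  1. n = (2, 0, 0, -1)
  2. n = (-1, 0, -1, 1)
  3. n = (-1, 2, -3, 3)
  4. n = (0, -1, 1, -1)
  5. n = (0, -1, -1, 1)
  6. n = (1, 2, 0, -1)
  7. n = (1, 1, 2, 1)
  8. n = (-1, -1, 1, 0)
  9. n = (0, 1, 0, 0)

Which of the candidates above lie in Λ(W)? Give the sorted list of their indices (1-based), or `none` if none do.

With ζ = e^{iπ/4} the internal vectors are ζ^0,ζ^3,ζ^6,ζ^9.
candidate 1: n = (2, 0, 0, -1) → π⊥ ≈ (+1.2929, -0.7071); max(|x|,|y|,|x±y|/√2) = 1.4142 > 1.2 ⇒ ∉ W
candidate 2: n = (-1, 0, -1, 1) → π⊥ ≈ (-0.2929, +1.7071); max(|x|,|y|,|x±y|/√2) = 1.7071 > 1.2 ⇒ ∉ W
candidate 3: n = (-1, 2, -3, 3) → π⊥ ≈ (-0.2929, +6.5355); max(|x|,|y|,|x±y|/√2) = 6.5355 > 1.2 ⇒ ∉ W
candidate 4: n = (0, -1, 1, -1) → π⊥ ≈ (+0.0000, -2.4142); max(|x|,|y|,|x±y|/√2) = 2.4142 > 1.2 ⇒ ∉ W
candidate 5: n = (0, -1, -1, 1) → π⊥ ≈ (+1.4142, +1.0000); max(|x|,|y|,|x±y|/√2) = 1.7071 > 1.2 ⇒ ∉ W
candidate 6: n = (1, 2, 0, -1) → π⊥ ≈ (-1.1213, +0.7071); max(|x|,|y|,|x±y|/√2) = 1.2929 > 1.2 ⇒ ∉ W
candidate 7: n = (1, 1, 2, 1) → π⊥ ≈ (+1.0000, -0.5858); max(|x|,|y|,|x±y|/√2) = 1.1213 ≤ 1.2 ⇒ ∈ W
candidate 8: n = (-1, -1, 1, 0) → π⊥ ≈ (-0.2929, -1.7071); max(|x|,|y|,|x±y|/√2) = 1.7071 > 1.2 ⇒ ∉ W
candidate 9: n = (0, 1, 0, 0) → π⊥ ≈ (-0.7071, +0.7071); max(|x|,|y|,|x±y|/√2) = 1.0000 ≤ 1.2 ⇒ ∈ W

7, 9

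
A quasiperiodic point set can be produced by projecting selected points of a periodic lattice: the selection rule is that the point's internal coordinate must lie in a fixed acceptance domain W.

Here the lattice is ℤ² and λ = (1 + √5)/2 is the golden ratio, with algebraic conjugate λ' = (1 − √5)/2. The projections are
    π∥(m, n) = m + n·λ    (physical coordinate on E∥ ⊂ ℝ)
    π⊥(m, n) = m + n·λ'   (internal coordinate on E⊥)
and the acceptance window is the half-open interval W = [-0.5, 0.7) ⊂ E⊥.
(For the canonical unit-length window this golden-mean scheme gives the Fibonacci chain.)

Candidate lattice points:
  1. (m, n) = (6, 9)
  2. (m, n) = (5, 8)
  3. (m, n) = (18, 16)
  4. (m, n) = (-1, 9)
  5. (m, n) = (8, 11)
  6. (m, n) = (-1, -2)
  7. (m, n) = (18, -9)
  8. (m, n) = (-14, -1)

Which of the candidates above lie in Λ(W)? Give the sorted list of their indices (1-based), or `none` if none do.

1, 2, 6

λ' = (1−√5)/2 ≈ -0.618034.
candidate 1: (m,n)=(6,9) → π∥ = 6+9·λ ≈ 20.562306, π⊥ = 6+9·λ' ≈ 0.437694 ∈ [-0.5, 0.7) ⇒ IN Λ
candidate 2: (m,n)=(5,8) → π∥ = 5+8·λ ≈ 17.944272, π⊥ = 5+8·λ' ≈ 0.055728 ∈ [-0.5, 0.7) ⇒ IN Λ
candidate 3: (m,n)=(18,16) → π∥ = 18+16·λ ≈ 43.888544, π⊥ = 18+16·λ' ≈ 8.111456 ∉ [-0.5, 0.7) ⇒ out
candidate 4: (m,n)=(-1,9) → π∥ = -1+9·λ ≈ 13.562306, π⊥ = -1+9·λ' ≈ -6.562306 ∉ [-0.5, 0.7) ⇒ out
candidate 5: (m,n)=(8,11) → π∥ = 8+11·λ ≈ 25.798374, π⊥ = 8+11·λ' ≈ 1.201626 ∉ [-0.5, 0.7) ⇒ out
candidate 6: (m,n)=(-1,-2) → π∥ = -1-2·λ ≈ -4.236068, π⊥ = -1-2·λ' ≈ 0.236068 ∈ [-0.5, 0.7) ⇒ IN Λ
candidate 7: (m,n)=(18,-9) → π∥ = 18-9·λ ≈ 3.437694, π⊥ = 18-9·λ' ≈ 23.562306 ∉ [-0.5, 0.7) ⇒ out
candidate 8: (m,n)=(-14,-1) → π∥ = -14-1·λ ≈ -15.618034, π⊥ = -14-1·λ' ≈ -13.381966 ∉ [-0.5, 0.7) ⇒ out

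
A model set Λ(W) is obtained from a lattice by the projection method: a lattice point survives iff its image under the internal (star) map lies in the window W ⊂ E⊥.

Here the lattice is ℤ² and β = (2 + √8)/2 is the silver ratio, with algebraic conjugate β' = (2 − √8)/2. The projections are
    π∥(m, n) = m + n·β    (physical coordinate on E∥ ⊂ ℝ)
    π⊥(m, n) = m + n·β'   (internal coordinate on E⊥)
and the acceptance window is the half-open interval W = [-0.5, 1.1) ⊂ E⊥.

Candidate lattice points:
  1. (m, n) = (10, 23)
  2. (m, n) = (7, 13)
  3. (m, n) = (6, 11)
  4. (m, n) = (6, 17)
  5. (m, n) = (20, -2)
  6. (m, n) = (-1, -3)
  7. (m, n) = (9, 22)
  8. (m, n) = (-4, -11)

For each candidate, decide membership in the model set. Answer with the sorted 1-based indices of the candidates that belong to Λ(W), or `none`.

Compute β' = (2−√8)/2 = -0.41421, so π⊥(m,n) = m -0.41421·n.
candidate 1: (m,n)=(10,23) → π∥ = 10+23·β ≈ 65.52691, π⊥ = 10+23·β' ≈ 0.47309 ∈ [-0.5, 1.1) ⇒ IN Λ
candidate 2: (m,n)=(7,13) → π∥ = 7+13·β ≈ 38.38478, π⊥ = 7+13·β' ≈ 1.61522 ∉ [-0.5, 1.1) ⇒ out
candidate 3: (m,n)=(6,11) → π∥ = 6+11·β ≈ 32.55635, π⊥ = 6+11·β' ≈ 1.44365 ∉ [-0.5, 1.1) ⇒ out
candidate 4: (m,n)=(6,17) → π∥ = 6+17·β ≈ 47.04163, π⊥ = 6+17·β' ≈ -1.04163 ∉ [-0.5, 1.1) ⇒ out
candidate 5: (m,n)=(20,-2) → π∥ = 20-2·β ≈ 15.17157, π⊥ = 20-2·β' ≈ 20.82843 ∉ [-0.5, 1.1) ⇒ out
candidate 6: (m,n)=(-1,-3) → π∥ = -1-3·β ≈ -8.24264, π⊥ = -1-3·β' ≈ 0.24264 ∈ [-0.5, 1.1) ⇒ IN Λ
candidate 7: (m,n)=(9,22) → π∥ = 9+22·β ≈ 62.11270, π⊥ = 9+22·β' ≈ -0.11270 ∈ [-0.5, 1.1) ⇒ IN Λ
candidate 8: (m,n)=(-4,-11) → π∥ = -4-11·β ≈ -30.55635, π⊥ = -4-11·β' ≈ 0.55635 ∈ [-0.5, 1.1) ⇒ IN Λ

1, 6, 7, 8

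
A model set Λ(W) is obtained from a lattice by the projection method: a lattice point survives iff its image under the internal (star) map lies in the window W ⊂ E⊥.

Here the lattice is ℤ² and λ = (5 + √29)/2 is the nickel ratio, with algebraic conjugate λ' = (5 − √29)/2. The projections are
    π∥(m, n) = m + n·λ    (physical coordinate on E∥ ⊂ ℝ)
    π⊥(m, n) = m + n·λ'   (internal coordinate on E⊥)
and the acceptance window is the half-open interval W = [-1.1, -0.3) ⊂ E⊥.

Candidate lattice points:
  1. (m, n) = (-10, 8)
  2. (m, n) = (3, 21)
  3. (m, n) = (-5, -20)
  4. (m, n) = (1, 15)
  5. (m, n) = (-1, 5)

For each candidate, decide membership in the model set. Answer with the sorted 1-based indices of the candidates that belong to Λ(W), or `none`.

Compute λ' = (5−√29)/2 = -0.19258, so π⊥(m,n) = m -0.19258·n.
[1] lift (-10,8): star map gives -11.54066; window check -1.1 ≤ -11.54066 < -0.3 is false → out
[2] lift (3,21): star map gives -1.04423; window check -1.1 ≤ -1.04423 < -0.3 is true → IN Λ
[3] lift (-5,-20): star map gives -1.14835; window check -1.1 ≤ -1.14835 < -0.3 is false → out
[4] lift (1,15): star map gives -1.88874; window check -1.1 ≤ -1.88874 < -0.3 is false → out
[5] lift (-1,5): star map gives -1.96291; window check -1.1 ≤ -1.96291 < -0.3 is false → out

2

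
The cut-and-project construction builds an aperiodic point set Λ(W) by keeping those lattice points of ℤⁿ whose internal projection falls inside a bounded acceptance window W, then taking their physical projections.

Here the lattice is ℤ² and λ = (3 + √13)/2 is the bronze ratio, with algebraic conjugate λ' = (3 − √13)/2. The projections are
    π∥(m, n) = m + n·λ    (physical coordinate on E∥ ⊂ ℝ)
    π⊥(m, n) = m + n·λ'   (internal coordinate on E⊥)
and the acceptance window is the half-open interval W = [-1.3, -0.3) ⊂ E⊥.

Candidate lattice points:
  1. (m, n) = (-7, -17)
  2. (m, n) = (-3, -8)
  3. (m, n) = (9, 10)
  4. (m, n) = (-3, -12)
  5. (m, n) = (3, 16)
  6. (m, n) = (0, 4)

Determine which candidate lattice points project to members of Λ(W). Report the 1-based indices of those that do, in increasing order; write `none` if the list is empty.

2, 6

λ' = (3−√13)/2 ≈ -0.30278.
[1] lift (-7,-17): star map gives -1.85281; window check -1.3 ≤ -1.85281 < -0.3 is false → out
[2] lift (-3,-8): star map gives -0.57779; window check -1.3 ≤ -0.57779 < -0.3 is true → IN Λ
[3] lift (9,10): star map gives 5.97224; window check -1.3 ≤ 5.97224 < -0.3 is false → out
[4] lift (-3,-12): star map gives 0.63331; window check -1.3 ≤ 0.63331 < -0.3 is false → out
[5] lift (3,16): star map gives -1.84441; window check -1.3 ≤ -1.84441 < -0.3 is false → out
[6] lift (0,4): star map gives -1.21110; window check -1.3 ≤ -1.21110 < -0.3 is true → IN Λ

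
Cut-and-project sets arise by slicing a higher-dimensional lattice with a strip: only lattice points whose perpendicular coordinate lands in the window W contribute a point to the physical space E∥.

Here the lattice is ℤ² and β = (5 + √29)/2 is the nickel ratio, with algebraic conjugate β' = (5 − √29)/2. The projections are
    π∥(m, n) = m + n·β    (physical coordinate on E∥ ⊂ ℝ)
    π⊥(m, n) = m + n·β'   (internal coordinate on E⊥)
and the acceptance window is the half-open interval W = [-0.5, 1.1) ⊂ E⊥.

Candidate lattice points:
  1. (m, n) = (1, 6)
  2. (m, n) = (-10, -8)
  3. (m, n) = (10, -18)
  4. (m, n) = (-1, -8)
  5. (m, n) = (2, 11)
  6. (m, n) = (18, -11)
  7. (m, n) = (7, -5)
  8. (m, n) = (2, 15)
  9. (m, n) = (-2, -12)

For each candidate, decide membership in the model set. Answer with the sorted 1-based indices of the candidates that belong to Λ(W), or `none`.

1, 4, 5, 9

Numerically β ≈ 5.1926 and β' = −1/β ≈ -0.1926.
#1 (1,6): internal coord 1 + (6)·β' = -0.1555; -0.1555 ∈ [-0.5, 1.1) → IN Λ
#2 (-10,-8): internal coord -10 + (-8)·β' = -8.4593; -8.4593 ∉ [-0.5, 1.1) → out
#3 (10,-18): internal coord 10 + (-18)·β' = +13.4665; +13.4665 ∉ [-0.5, 1.1) → out
#4 (-1,-8): internal coord -1 + (-8)·β' = +0.5407; +0.5407 ∈ [-0.5, 1.1) → IN Λ
#5 (2,11): internal coord 2 + (11)·β' = -0.1184; -0.1184 ∈ [-0.5, 1.1) → IN Λ
#6 (18,-11): internal coord 18 + (-11)·β' = +20.1184; +20.1184 ∉ [-0.5, 1.1) → out
#7 (7,-5): internal coord 7 + (-5)·β' = +7.9629; +7.9629 ∉ [-0.5, 1.1) → out
#8 (2,15): internal coord 2 + (15)·β' = -0.8887; -0.8887 ∉ [-0.5, 1.1) → out
#9 (-2,-12): internal coord -2 + (-12)·β' = +0.3110; +0.3110 ∈ [-0.5, 1.1) → IN Λ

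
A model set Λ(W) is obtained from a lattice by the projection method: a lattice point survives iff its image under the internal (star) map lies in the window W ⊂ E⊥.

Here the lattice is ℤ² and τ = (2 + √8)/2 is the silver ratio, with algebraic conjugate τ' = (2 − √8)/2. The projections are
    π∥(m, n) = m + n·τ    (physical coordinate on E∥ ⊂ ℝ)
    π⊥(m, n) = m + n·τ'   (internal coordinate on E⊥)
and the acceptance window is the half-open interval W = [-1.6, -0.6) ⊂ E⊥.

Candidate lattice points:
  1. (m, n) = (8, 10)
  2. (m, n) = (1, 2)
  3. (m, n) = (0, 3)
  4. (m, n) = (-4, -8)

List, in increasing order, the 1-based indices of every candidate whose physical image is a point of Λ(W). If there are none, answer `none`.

3, 4

Numerically τ ≈ 2.414214 and τ' = −1/τ ≈ -0.414214.
#1 (8,10): internal coord 8 + (10)·τ' = +3.857864; +3.857864 ∉ [-1.6, -0.6) → out
#2 (1,2): internal coord 1 + (2)·τ' = +0.171573; +0.171573 ∉ [-1.6, -0.6) → out
#3 (0,3): internal coord 0 + (3)·τ' = -1.242641; -1.242641 ∈ [-1.6, -0.6) → IN Λ
#4 (-4,-8): internal coord -4 + (-8)·τ' = -0.686292; -0.686292 ∈ [-1.6, -0.6) → IN Λ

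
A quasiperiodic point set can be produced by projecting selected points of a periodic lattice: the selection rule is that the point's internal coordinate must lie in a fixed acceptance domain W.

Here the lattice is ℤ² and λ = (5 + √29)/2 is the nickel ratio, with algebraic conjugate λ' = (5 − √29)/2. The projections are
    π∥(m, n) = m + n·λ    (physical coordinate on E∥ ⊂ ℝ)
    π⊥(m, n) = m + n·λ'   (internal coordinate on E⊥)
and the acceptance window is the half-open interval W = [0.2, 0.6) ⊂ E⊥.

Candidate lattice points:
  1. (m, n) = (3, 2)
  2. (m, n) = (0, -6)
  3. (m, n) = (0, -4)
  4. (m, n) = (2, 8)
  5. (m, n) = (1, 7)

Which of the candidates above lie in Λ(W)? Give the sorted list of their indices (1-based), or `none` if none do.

4

λ' = (5−√29)/2 ≈ -0.1926.
[1] lift (3,2): star map gives 2.6148; window check 0.2 ≤ 2.6148 < 0.6 is false → out
[2] lift (0,-6): star map gives 1.1555; window check 0.2 ≤ 1.1555 < 0.6 is false → out
[3] lift (0,-4): star map gives 0.7703; window check 0.2 ≤ 0.7703 < 0.6 is false → out
[4] lift (2,8): star map gives 0.4593; window check 0.2 ≤ 0.4593 < 0.6 is true → IN Λ
[5] lift (1,7): star map gives -0.3481; window check 0.2 ≤ -0.3481 < 0.6 is false → out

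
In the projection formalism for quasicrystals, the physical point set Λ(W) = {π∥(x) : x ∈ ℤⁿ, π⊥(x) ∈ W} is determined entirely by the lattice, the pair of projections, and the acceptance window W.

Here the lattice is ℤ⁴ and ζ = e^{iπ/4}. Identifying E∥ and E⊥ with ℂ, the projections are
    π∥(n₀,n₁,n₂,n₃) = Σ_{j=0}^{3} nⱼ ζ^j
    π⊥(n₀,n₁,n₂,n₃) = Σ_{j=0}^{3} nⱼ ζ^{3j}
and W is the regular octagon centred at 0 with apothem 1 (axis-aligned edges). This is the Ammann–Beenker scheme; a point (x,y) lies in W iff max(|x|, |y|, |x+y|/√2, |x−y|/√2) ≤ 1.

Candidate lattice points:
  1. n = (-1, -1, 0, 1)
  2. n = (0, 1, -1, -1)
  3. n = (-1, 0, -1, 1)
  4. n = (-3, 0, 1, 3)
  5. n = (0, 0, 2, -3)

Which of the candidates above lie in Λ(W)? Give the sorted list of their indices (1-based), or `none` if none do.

1

π⊥(n) = n₀ + n₁ζ³ + n₂ζ⁶ + n₃ζ⁹ where ζ = e^{iπ/4}.
#1 (-1, -1, 0, 1): internal (0.414214, 0.000000); octagon support 0.414214 vs apothem 1 → ∈ W
#2 (0, 1, -1, -1): internal (-1.414214, 1.000000); octagon support 1.707107 vs apothem 1 → ∉ W
#3 (-1, 0, -1, 1): internal (-0.292893, 1.707107); octagon support 1.707107 vs apothem 1 → ∉ W
#4 (-3, 0, 1, 3): internal (-0.878680, 1.121320); octagon support 1.414214 vs apothem 1 → ∉ W
#5 (0, 0, 2, -3): internal (-2.121320, -4.121320); octagon support 4.414214 vs apothem 1 → ∉ W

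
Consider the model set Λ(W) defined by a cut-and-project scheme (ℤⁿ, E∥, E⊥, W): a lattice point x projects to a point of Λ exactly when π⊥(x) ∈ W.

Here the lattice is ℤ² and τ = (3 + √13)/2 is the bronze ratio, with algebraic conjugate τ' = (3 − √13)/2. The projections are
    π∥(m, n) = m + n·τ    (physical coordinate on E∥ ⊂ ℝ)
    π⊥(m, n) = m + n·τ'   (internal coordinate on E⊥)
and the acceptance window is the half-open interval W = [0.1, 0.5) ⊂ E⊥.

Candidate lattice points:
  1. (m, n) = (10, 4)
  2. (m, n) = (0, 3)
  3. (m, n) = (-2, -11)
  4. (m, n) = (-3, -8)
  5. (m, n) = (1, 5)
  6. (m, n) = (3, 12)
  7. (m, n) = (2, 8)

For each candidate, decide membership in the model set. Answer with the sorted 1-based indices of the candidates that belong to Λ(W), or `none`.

none

Compute τ' = (3−√13)/2 = -0.3028, so π⊥(m,n) = m -0.3028·n.
[1] lift (10,4): star map gives 8.7889; window check 0.1 ≤ 8.7889 < 0.5 is false → out
[2] lift (0,3): star map gives -0.9083; window check 0.1 ≤ -0.9083 < 0.5 is false → out
[3] lift (-2,-11): star map gives 1.3305; window check 0.1 ≤ 1.3305 < 0.5 is false → out
[4] lift (-3,-8): star map gives -0.5778; window check 0.1 ≤ -0.5778 < 0.5 is false → out
[5] lift (1,5): star map gives -0.5139; window check 0.1 ≤ -0.5139 < 0.5 is false → out
[6] lift (3,12): star map gives -0.6333; window check 0.1 ≤ -0.6333 < 0.5 is false → out
[7] lift (2,8): star map gives -0.4222; window check 0.1 ≤ -0.4222 < 0.5 is false → out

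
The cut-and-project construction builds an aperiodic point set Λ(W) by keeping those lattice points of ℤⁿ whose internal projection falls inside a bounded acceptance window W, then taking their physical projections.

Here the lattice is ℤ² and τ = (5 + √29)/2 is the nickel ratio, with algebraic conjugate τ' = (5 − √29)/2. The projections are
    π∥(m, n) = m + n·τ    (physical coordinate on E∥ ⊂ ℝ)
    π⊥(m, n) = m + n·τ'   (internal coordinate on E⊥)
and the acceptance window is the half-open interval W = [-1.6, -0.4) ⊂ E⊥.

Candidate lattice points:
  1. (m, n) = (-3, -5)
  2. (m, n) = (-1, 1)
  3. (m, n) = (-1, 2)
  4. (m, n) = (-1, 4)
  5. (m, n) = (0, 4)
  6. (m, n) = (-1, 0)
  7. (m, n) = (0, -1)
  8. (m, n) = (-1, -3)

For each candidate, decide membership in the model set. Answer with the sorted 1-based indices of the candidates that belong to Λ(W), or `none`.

Compute τ' = (5−√29)/2 = -0.19258, so π⊥(m,n) = m -0.19258·n.
[1] lift (-3,-5): star map gives -2.03709; window check -1.6 ≤ -2.03709 < -0.4 is false → out
[2] lift (-1,1): star map gives -1.19258; window check -1.6 ≤ -1.19258 < -0.4 is true → IN Λ
[3] lift (-1,2): star map gives -1.38516; window check -1.6 ≤ -1.38516 < -0.4 is true → IN Λ
[4] lift (-1,4): star map gives -1.77033; window check -1.6 ≤ -1.77033 < -0.4 is false → out
[5] lift (0,4): star map gives -0.77033; window check -1.6 ≤ -0.77033 < -0.4 is true → IN Λ
[6] lift (-1,0): star map gives -1.00000; window check -1.6 ≤ -1.00000 < -0.4 is true → IN Λ
[7] lift (0,-1): star map gives 0.19258; window check -1.6 ≤ 0.19258 < -0.4 is false → out
[8] lift (-1,-3): star map gives -0.42225; window check -1.6 ≤ -0.42225 < -0.4 is true → IN Λ

2, 3, 5, 6, 8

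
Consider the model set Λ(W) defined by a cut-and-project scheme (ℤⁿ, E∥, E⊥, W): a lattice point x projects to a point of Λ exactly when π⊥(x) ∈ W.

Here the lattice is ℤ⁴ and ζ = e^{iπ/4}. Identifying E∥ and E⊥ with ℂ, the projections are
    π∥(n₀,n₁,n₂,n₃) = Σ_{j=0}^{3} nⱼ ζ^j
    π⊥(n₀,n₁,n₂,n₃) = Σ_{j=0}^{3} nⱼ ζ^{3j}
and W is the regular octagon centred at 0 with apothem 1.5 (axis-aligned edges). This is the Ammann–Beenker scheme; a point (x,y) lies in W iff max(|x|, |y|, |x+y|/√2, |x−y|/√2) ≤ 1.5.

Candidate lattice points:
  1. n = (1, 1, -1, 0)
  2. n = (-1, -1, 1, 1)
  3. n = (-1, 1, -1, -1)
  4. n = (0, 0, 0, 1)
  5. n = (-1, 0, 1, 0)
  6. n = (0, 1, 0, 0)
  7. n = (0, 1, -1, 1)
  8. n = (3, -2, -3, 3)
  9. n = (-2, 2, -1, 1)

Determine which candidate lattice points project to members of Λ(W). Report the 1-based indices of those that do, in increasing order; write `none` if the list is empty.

π⊥(n) = n₀ + n₁ζ³ + n₂ζ⁶ + n₃ζ⁹ where ζ = e^{iπ/4}.
#1 (1, 1, -1, 0): internal (0.29289, 1.70711); octagon support 1.70711 vs apothem 1.5 → ∉ W
#2 (-1, -1, 1, 1): internal (0.41421, -1.00000); octagon support 1.00000 vs apothem 1.5 → ∈ W
#3 (-1, 1, -1, -1): internal (-2.41421, 1.00000); octagon support 2.41421 vs apothem 1.5 → ∉ W
#4 (0, 0, 0, 1): internal (0.70711, 0.70711); octagon support 1.00000 vs apothem 1.5 → ∈ W
#5 (-1, 0, 1, 0): internal (-1.00000, -1.00000); octagon support 1.41421 vs apothem 1.5 → ∈ W
#6 (0, 1, 0, 0): internal (-0.70711, 0.70711); octagon support 1.00000 vs apothem 1.5 → ∈ W
#7 (0, 1, -1, 1): internal (0.00000, 2.41421); octagon support 2.41421 vs apothem 1.5 → ∉ W
#8 (3, -2, -3, 3): internal (6.53553, 3.70711); octagon support 7.24264 vs apothem 1.5 → ∉ W
#9 (-2, 2, -1, 1): internal (-2.70711, 3.12132); octagon support 4.12132 vs apothem 1.5 → ∉ W

2, 4, 5, 6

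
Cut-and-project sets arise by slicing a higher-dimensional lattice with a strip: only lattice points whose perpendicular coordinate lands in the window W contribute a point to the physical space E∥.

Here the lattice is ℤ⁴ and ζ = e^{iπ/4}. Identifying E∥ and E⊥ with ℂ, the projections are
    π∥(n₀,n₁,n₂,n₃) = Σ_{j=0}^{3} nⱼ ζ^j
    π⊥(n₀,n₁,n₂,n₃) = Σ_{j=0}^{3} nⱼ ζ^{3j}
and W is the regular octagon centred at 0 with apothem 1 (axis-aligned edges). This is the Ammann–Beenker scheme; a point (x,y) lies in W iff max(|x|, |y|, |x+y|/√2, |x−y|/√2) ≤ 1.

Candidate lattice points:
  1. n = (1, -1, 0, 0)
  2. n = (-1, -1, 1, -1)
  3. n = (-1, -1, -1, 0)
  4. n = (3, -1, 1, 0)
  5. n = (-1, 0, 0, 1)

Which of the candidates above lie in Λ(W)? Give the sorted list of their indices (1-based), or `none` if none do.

3, 5

Internal map: ζ^{3j} for j=0..3 gives (1,0), (−√2/2,√2/2), (0,−1), (√2/2,√2/2).
#1 (1, -1, 0, 0): internal (1.70711, -0.70711); octagon support 1.70711 vs apothem 1 → ∉ W
#2 (-1, -1, 1, -1): internal (-1.00000, -2.41421); octagon support 2.41421 vs apothem 1 → ∉ W
#3 (-1, -1, -1, 0): internal (-0.29289, 0.29289); octagon support 0.41421 vs apothem 1 → ∈ W
#4 (3, -1, 1, 0): internal (3.70711, -1.70711); octagon support 3.82843 vs apothem 1 → ∉ W
#5 (-1, 0, 0, 1): internal (-0.29289, 0.70711); octagon support 0.70711 vs apothem 1 → ∈ W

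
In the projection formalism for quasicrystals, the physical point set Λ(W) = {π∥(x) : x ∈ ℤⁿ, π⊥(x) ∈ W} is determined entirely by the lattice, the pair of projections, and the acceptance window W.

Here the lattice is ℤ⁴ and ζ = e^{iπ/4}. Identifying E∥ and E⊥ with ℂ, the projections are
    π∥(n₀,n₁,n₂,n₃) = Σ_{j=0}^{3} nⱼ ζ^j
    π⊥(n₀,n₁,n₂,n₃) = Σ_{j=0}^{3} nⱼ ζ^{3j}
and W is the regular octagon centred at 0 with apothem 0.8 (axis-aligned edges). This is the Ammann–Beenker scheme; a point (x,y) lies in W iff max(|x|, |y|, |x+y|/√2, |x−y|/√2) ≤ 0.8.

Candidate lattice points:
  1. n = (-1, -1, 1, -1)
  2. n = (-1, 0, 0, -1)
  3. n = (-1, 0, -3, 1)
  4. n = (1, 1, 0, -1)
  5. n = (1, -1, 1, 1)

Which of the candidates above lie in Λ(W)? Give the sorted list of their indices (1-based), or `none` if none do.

4

Internal map: ζ^{3j} for j=0..3 gives (1,0), (−√2/2,√2/2), (0,−1), (√2/2,√2/2).
#1 (-1, -1, 1, -1): internal (-1.0000, -2.4142); octagon support 2.4142 vs apothem 0.8 → ∉ W
#2 (-1, 0, 0, -1): internal (-1.7071, -0.7071); octagon support 1.7071 vs apothem 0.8 → ∉ W
#3 (-1, 0, -3, 1): internal (-0.2929, 3.7071); octagon support 3.7071 vs apothem 0.8 → ∉ W
#4 (1, 1, 0, -1): internal (-0.4142, 0.0000); octagon support 0.4142 vs apothem 0.8 → ∈ W
#5 (1, -1, 1, 1): internal (2.4142, -1.0000); octagon support 2.4142 vs apothem 0.8 → ∉ W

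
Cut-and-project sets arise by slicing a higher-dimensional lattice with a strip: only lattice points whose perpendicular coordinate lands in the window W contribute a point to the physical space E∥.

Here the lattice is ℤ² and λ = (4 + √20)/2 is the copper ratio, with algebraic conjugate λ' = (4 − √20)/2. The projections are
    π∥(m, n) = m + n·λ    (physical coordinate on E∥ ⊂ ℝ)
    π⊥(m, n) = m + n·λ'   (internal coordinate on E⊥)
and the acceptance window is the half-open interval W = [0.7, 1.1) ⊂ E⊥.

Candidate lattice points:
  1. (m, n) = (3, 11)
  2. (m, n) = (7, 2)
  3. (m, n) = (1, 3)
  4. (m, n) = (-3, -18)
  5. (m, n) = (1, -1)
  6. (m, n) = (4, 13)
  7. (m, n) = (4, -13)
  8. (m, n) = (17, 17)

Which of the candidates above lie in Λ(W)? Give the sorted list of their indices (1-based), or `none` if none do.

6

Numerically λ ≈ 4.236068 and λ' = −1/λ ≈ -0.236068.
candidate 1: (m,n)=(3,11) → π∥ = 3+11·λ ≈ 49.596748, π⊥ = 3+11·λ' ≈ 0.403252 ∉ [0.7, 1.1) ⇒ out
candidate 2: (m,n)=(7,2) → π∥ = 7+2·λ ≈ 15.472136, π⊥ = 7+2·λ' ≈ 6.527864 ∉ [0.7, 1.1) ⇒ out
candidate 3: (m,n)=(1,3) → π∥ = 1+3·λ ≈ 13.708204, π⊥ = 1+3·λ' ≈ 0.291796 ∉ [0.7, 1.1) ⇒ out
candidate 4: (m,n)=(-3,-18) → π∥ = -3-18·λ ≈ -79.249224, π⊥ = -3-18·λ' ≈ 1.249224 ∉ [0.7, 1.1) ⇒ out
candidate 5: (m,n)=(1,-1) → π∥ = 1-1·λ ≈ -3.236068, π⊥ = 1-1·λ' ≈ 1.236068 ∉ [0.7, 1.1) ⇒ out
candidate 6: (m,n)=(4,13) → π∥ = 4+13·λ ≈ 59.068884, π⊥ = 4+13·λ' ≈ 0.931116 ∈ [0.7, 1.1) ⇒ IN Λ
candidate 7: (m,n)=(4,-13) → π∥ = 4-13·λ ≈ -51.068884, π⊥ = 4-13·λ' ≈ 7.068884 ∉ [0.7, 1.1) ⇒ out
candidate 8: (m,n)=(17,17) → π∥ = 17+17·λ ≈ 89.013156, π⊥ = 17+17·λ' ≈ 12.986844 ∉ [0.7, 1.1) ⇒ out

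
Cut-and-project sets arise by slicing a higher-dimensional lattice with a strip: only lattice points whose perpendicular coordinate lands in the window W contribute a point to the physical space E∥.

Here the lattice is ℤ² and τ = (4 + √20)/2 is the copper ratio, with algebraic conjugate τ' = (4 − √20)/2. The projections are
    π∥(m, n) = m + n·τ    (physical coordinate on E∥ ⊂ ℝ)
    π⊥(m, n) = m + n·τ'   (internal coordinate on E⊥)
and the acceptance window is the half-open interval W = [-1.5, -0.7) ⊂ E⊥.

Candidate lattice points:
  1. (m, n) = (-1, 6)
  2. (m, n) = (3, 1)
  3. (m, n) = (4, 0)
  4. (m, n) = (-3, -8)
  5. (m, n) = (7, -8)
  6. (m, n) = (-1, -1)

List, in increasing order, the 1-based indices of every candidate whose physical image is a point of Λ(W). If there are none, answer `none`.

4, 6

τ' = (4−√20)/2 ≈ -0.2361.
candidate 1: (m,n)=(-1,6) → π∥ = -1+6·τ ≈ 24.4164, π⊥ = -1+6·τ' ≈ -2.4164 ∉ [-1.5, -0.7) ⇒ out
candidate 2: (m,n)=(3,1) → π∥ = 3+1·τ ≈ 7.2361, π⊥ = 3+1·τ' ≈ 2.7639 ∉ [-1.5, -0.7) ⇒ out
candidate 3: (m,n)=(4,0) → π∥ = 4+0·τ ≈ 4.0000, π⊥ = 4+0·τ' ≈ 4.0000 ∉ [-1.5, -0.7) ⇒ out
candidate 4: (m,n)=(-3,-8) → π∥ = -3-8·τ ≈ -36.8885, π⊥ = -3-8·τ' ≈ -1.1115 ∈ [-1.5, -0.7) ⇒ IN Λ
candidate 5: (m,n)=(7,-8) → π∥ = 7-8·τ ≈ -26.8885, π⊥ = 7-8·τ' ≈ 8.8885 ∉ [-1.5, -0.7) ⇒ out
candidate 6: (m,n)=(-1,-1) → π∥ = -1-1·τ ≈ -5.2361, π⊥ = -1-1·τ' ≈ -0.7639 ∈ [-1.5, -0.7) ⇒ IN Λ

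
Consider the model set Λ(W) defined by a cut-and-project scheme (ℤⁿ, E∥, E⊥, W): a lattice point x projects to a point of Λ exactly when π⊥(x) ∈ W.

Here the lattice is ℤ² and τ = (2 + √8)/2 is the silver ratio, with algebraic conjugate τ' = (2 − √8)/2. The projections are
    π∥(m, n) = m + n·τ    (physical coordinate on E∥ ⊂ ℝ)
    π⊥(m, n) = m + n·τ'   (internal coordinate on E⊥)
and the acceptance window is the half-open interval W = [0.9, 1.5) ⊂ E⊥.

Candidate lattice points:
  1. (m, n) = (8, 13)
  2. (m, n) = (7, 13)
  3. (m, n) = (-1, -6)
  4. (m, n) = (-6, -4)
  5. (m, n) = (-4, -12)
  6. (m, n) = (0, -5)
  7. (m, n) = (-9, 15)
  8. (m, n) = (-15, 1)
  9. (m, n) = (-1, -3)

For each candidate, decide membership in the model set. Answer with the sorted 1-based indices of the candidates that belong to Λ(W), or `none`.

3, 5

Numerically τ ≈ 2.4142 and τ' = −1/τ ≈ -0.4142.
[1] lift (8,13): star map gives 2.6152; window check 0.9 ≤ 2.6152 < 1.5 is false → out
[2] lift (7,13): star map gives 1.6152; window check 0.9 ≤ 1.6152 < 1.5 is false → out
[3] lift (-1,-6): star map gives 1.4853; window check 0.9 ≤ 1.4853 < 1.5 is true → IN Λ
[4] lift (-6,-4): star map gives -4.3431; window check 0.9 ≤ -4.3431 < 1.5 is false → out
[5] lift (-4,-12): star map gives 0.9706; window check 0.9 ≤ 0.9706 < 1.5 is true → IN Λ
[6] lift (0,-5): star map gives 2.0711; window check 0.9 ≤ 2.0711 < 1.5 is false → out
[7] lift (-9,15): star map gives -15.2132; window check 0.9 ≤ -15.2132 < 1.5 is false → out
[8] lift (-15,1): star map gives -15.4142; window check 0.9 ≤ -15.4142 < 1.5 is false → out
[9] lift (-1,-3): star map gives 0.2426; window check 0.9 ≤ 0.2426 < 1.5 is false → out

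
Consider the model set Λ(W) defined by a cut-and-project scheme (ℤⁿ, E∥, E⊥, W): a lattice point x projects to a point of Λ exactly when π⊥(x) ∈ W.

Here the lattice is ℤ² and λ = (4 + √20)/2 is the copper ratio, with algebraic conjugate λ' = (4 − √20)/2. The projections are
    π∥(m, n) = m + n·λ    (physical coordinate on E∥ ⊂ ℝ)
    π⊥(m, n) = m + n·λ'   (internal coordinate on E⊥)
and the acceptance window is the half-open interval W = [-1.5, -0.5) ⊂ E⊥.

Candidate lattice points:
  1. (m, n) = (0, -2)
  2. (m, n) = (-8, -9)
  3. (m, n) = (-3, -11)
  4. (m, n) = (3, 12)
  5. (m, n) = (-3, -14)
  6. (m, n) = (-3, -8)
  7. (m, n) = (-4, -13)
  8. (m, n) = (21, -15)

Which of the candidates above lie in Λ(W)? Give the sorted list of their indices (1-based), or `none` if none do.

6, 7

Numerically λ ≈ 4.236068 and λ' = −1/λ ≈ -0.236068.
#1 (0,-2): internal coord 0 + (-2)·λ' = +0.472136; +0.472136 ∉ [-1.5, -0.5) → out
#2 (-8,-9): internal coord -8 + (-9)·λ' = -5.875388; -5.875388 ∉ [-1.5, -0.5) → out
#3 (-3,-11): internal coord -3 + (-11)·λ' = -0.403252; -0.403252 ∉ [-1.5, -0.5) → out
#4 (3,12): internal coord 3 + (12)·λ' = +0.167184; +0.167184 ∉ [-1.5, -0.5) → out
#5 (-3,-14): internal coord -3 + (-14)·λ' = +0.304952; +0.304952 ∉ [-1.5, -0.5) → out
#6 (-3,-8): internal coord -3 + (-8)·λ' = -1.111456; -1.111456 ∈ [-1.5, -0.5) → IN Λ
#7 (-4,-13): internal coord -4 + (-13)·λ' = -0.931116; -0.931116 ∈ [-1.5, -0.5) → IN Λ
#8 (21,-15): internal coord 21 + (-15)·λ' = +24.541020; +24.541020 ∉ [-1.5, -0.5) → out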